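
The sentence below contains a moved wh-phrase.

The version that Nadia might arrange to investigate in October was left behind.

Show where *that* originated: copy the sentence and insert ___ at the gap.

The version that Nadia might arrange to investigate ___ in October was left behind.

The filler 'that' is interpreted as the direct object of 'investigate'. The gap is right after 'investigate'.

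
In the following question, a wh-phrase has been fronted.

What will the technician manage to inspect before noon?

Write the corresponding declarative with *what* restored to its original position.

The technician will manage to inspect what before noon.

The filler 'what' is interpreted as the direct object of 'inspect'. Fronting leaves a gap immediately after 'inspect':
What will the technician manage to inspect ___ before noon?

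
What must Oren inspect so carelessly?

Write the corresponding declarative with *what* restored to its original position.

Oren must inspect what so carelessly.

'what' is the direct object of 'inspect'. Fronting leaves a gap immediately after 'inspect':
What must Oren inspect ___ so carelessly?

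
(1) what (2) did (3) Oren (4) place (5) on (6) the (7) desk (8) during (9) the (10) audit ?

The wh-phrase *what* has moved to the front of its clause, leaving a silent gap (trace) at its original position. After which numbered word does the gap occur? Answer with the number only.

4

Before movement: Oren did place what on the desk during the audit.
'what' is the direct object of 'place'. It moves to the left edge, and the trace sits right after 'place':
What did Oren place ___ on the desk during the audit?
'place' is word 4.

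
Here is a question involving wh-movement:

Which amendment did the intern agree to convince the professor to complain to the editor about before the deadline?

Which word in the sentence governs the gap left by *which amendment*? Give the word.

Underlying clause: The intern did agree to convince the professor to complain to the editor about which amendment before the deadline.
'which amendment' is the object of the preposition 'about'. Wh-movement fronts it, leaving a gap right after 'about':
Which amendment did the intern agree to convince the professor to complain to the editor about ___ before the deadline?

about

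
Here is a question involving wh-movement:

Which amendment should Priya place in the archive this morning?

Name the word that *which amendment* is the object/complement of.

Pre-movement form: Priya should place which amendment in the archive this morning.
The filler 'which amendment' is interpreted as the direct object of 'place'. Fronting leaves a gap immediately after 'place':
Which amendment should Priya place ___ in the archive this morning?

place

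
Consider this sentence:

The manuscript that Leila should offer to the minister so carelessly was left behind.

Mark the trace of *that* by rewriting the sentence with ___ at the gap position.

The manuscript that Leila should offer ___ to the minister so carelessly was left behind.

The filler 'that' is interpreted as the direct object of 'offer'. The gap is right after 'offer'.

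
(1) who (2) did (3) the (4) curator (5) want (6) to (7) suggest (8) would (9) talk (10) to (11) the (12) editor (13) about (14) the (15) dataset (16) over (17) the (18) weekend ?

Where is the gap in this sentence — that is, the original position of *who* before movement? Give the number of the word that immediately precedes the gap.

7

In situ: The curator did want to suggest who would talk to the editor about the dataset over the weekend.
'who' functions as the subject of the clause embedded under 'suggest'. Wh-movement fronts it, leaving a gap right after 'suggest':
Who did the curator want to suggest ___ would talk to the editor about the dataset over the weekend?
'suggest' is word 7.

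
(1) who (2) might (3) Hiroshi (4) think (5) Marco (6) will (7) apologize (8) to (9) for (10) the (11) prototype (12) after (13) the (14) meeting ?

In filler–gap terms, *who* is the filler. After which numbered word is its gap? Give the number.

Before movement: Hiroshi might think Marco will apologize to who for the prototype after the meeting.
'who' is the object of the preposition 'to'. Fronting leaves a gap immediately after 'to':
Who might Hiroshi think Marco will apologize to ___ for the prototype after the meeting?
'to' is word 8.

8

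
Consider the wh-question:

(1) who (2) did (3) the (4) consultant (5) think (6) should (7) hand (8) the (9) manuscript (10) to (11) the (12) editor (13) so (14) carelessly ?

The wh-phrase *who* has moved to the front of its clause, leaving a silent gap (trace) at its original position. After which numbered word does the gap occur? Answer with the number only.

Underlying clause: The consultant did think who should hand the manuscript to the editor so carelessly.
The filler 'who' is interpreted as the subject of the clause embedded under 'think'. Wh-movement fronts it, leaving a gap right after 'think':
Who did the consultant think ___ should hand the manuscript to the editor so carelessly?
'think' is word 5.

5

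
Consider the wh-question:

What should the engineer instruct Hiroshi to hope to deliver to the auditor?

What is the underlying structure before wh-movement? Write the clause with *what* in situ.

The engineer should instruct Hiroshi to hope to deliver what to the auditor.

'what' functions as the direct object of 'deliver'. Wh-movement fronts it, leaving a gap right after 'deliver':
What should the engineer instruct Hiroshi to hope to deliver ___ to the auditor?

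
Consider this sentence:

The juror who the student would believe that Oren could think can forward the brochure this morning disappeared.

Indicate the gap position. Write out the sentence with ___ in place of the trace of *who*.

The juror who the student would believe that Oren could think ___ can forward the brochure this morning disappeared.

'who' is the subject of the clause embedded under 'think'. The gap is right after 'think'.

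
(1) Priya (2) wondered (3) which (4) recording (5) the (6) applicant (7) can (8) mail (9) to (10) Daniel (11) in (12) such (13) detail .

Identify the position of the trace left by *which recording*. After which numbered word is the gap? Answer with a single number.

Pre-movement form: The applicant can mail which recording to Daniel in such detail.
'which recording' is the direct object of 'mail'. Wh-movement fronts it, leaving a gap right after 'mail':
Priya wondered which recording the applicant can mail ___ to Daniel in such detail.
'mail' is word 8.

8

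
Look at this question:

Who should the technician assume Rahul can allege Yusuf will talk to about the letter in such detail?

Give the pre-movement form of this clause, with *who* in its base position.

The technician should assume Rahul can allege Yusuf will talk to who about the letter in such detail.

The filler 'who' is interpreted as the object of the preposition 'to'. Wh-movement fronts it, leaving a gap right after 'to':
Who should the technician assume Rahul can allege Yusuf will talk to ___ about the letter in such detail?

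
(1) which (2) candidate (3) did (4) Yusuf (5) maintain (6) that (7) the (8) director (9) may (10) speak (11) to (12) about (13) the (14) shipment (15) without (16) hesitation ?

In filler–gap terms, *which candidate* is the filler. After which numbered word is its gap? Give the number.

In situ: Yusuf did maintain that the director may speak to which candidate about the shipment without hesitation.
The filler 'which candidate' is interpreted as the object of the preposition 'to'. It moves to the left edge, and the trace sits right after 'to':
Which candidate did Yusuf maintain that the director may speak to ___ about the shipment without hesitation?
'to' is word 11.

11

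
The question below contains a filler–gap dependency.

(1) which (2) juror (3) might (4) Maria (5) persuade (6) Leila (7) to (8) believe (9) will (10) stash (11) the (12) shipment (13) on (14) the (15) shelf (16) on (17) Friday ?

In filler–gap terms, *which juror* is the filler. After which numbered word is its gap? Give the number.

8

Underlying clause: Maria might persuade Leila to believe which juror will stash the shipment on the shelf on Friday.
The filler 'which juror' is interpreted as the subject of the clause embedded under 'believe'. Fronting leaves a gap immediately after 'believe':
Which juror might Maria persuade Leila to believe ___ will stash the shipment on the shelf on Friday?
'believe' is word 8.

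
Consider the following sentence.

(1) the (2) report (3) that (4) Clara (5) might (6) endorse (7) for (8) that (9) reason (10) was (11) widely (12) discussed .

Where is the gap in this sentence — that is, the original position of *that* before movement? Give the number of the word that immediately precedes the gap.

'that' is the direct object of 'endorse'. It moves to the left edge, and the trace sits right after 'endorse':
The report that Clara might endorse ___ for that reason was widely discussed.
'endorse' is word 6.

6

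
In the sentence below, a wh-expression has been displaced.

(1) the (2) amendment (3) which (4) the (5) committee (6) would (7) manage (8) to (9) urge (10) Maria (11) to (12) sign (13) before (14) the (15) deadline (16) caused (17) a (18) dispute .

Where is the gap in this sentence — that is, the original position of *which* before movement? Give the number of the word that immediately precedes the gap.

'which' functions as the direct object of 'sign'. It moves to the left edge, and the trace sits right after 'sign':
The amendment which the committee would manage to urge Maria to sign ___ before the deadline caused a dispute.
'sign' is word 12.

12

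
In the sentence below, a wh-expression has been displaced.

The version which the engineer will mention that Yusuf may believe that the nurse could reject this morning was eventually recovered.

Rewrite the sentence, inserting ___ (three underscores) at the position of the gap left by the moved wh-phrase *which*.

The version which the engineer will mention that Yusuf may believe that the nurse could reject ___ this morning was eventually recovered.

'which' functions as the direct object of 'reject'. The gap is right after 'reject'.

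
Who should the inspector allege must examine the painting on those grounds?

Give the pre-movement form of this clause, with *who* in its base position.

'who' is the subject of the clause embedded under 'allege'. It moves to the left edge, and the trace sits right after 'allege':
Who should the inspector allege ___ must examine the painting on those grounds?

The inspector should allege who must examine the painting on those grounds.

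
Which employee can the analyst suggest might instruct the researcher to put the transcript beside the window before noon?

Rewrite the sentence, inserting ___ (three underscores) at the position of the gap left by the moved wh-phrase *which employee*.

Before movement: The analyst can suggest which employee might instruct the researcher to put the transcript beside the window before noon.
'which employee' functions as the subject of the clause embedded under 'suggest'. The gap is right after 'suggest'.

Which employee can the analyst suggest ___ might instruct the researcher to put the transcript beside the window before noon?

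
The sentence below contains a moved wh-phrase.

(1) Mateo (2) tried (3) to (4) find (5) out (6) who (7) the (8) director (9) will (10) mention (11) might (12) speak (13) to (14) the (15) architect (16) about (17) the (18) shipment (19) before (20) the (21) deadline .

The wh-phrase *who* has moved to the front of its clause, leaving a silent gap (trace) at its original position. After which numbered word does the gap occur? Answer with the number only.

10

Pre-movement form: The director will mention who might speak to the architect about the shipment before the deadline.
'who' functions as the subject of the clause embedded under 'mention'. Wh-movement fronts it, leaving a gap right after 'mention':
Mateo tried to find out who the director will mention ___ might speak to the architect about the shipment before the deadline.
'mention' is word 10.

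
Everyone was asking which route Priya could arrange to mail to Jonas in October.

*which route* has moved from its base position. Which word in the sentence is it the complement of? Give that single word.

Underlying clause: Priya could arrange to mail which route to Jonas in October.
'which route' functions as the direct object of 'mail'. It moves to the left edge, and the trace sits right after 'mail':
Everyone was asking which route Priya could arrange to mail ___ to Jonas in October.

mail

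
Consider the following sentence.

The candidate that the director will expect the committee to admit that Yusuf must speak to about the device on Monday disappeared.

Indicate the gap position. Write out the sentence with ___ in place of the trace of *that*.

'that' functions as the object of the preposition 'to'. The gap is right after 'to'.

The candidate that the director will expect the committee to admit that Yusuf must speak to ___ about the device on Monday disappeared.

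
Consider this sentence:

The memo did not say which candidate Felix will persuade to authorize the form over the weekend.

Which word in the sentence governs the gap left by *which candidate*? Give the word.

Underlying clause: Felix will persuade which candidate to authorize the form over the weekend.
'which candidate' functions as the direct object of 'persuade'. Wh-movement fronts it, leaving a gap right after 'persuade':
The memo did not say which candidate Felix will persuade ___ to authorize the form over the weekend.

persuade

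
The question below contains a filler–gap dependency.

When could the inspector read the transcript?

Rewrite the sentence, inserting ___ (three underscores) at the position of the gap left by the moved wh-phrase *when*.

Underlying clause: The inspector could read the transcript when.
'when' functions as the temporal adjunct. The gap is right after 'transcript'.

When could the inspector read the transcript ___?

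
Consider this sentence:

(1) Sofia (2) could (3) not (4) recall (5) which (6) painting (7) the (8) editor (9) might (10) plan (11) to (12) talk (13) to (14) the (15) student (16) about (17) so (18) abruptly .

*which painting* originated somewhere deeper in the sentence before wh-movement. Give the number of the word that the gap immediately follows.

16

Underlying clause: The editor might plan to talk to the student about which painting so abruptly.
The filler 'which painting' is interpreted as the object of the preposition 'about'. Fronting leaves a gap immediately after 'about':
Sofia could not recall which painting the editor might plan to talk to the student about ___ so abruptly.
'about' is word 16.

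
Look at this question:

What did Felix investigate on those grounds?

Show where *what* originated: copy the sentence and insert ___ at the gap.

What did Felix investigate ___ on those grounds?

Pre-movement form: Felix did investigate what on those grounds.
The filler 'what' is interpreted as the direct object of 'investigate'. The gap is right after 'investigate'.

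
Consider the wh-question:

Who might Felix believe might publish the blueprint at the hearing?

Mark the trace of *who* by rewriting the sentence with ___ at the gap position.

Who might Felix believe ___ might publish the blueprint at the hearing?

Before movement: Felix might believe who might publish the blueprint at the hearing.
The filler 'who' is interpreted as the subject of the clause embedded under 'believe'. The gap is right after 'believe'.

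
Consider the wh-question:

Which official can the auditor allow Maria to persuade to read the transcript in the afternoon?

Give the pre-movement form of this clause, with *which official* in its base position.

The auditor can allow Maria to persuade which official to read the transcript in the afternoon.

The filler 'which official' is interpreted as the direct object of 'persuade'. It moves to the left edge, and the trace sits right after 'persuade':
Which official can the auditor allow Maria to persuade ___ to read the transcript in the afternoon?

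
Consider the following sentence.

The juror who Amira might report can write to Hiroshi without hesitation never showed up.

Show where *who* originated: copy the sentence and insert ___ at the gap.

The juror who Amira might report ___ can write to Hiroshi without hesitation never showed up.

'who' functions as the subject of the clause embedded under 'report'. The gap is right after 'report'.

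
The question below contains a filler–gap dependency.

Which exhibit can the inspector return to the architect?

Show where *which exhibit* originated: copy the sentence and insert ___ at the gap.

Underlying clause: The inspector can return which exhibit to the architect.
'which exhibit' functions as the direct object of 'return'. The gap is right after 'return'.

Which exhibit can the inspector return ___ to the architect?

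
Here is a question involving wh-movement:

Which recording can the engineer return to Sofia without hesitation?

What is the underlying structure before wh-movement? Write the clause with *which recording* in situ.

'which recording' functions as the direct object of 'return'. Wh-movement fronts it, leaving a gap right after 'return':
Which recording can the engineer return ___ to Sofia without hesitation?

The engineer can return which recording to Sofia without hesitation.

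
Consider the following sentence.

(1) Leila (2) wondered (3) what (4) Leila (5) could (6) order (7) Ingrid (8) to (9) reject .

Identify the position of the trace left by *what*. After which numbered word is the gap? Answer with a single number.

Underlying clause: Leila could order Ingrid to reject what.
'what' functions as the direct object of 'reject'. Fronting leaves a gap immediately after 'reject':
Leila wondered what Leila could order Ingrid to reject ___.
'reject' is word 9.

9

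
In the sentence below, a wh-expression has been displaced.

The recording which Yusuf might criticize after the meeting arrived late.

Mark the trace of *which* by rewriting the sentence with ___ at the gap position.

The recording which Yusuf might criticize ___ after the meeting arrived late.

'which' is the direct object of 'criticize'. The gap is right after 'criticize'.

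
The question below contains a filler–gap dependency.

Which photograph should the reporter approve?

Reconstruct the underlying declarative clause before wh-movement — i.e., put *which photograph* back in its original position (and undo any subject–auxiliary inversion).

The filler 'which photograph' is interpreted as the direct object of 'approve'. It moves to the left edge, and the trace sits right after 'approve':
Which photograph should the reporter approve ___?

The reporter should approve which photograph.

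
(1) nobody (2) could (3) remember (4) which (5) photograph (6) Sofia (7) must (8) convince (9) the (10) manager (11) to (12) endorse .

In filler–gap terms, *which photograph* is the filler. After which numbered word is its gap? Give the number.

In situ: Sofia must convince the manager to endorse which photograph.
The filler 'which photograph' is interpreted as the direct object of 'endorse'. It moves to the left edge, and the trace sits right after 'endorse':
Nobody could remember which photograph Sofia must convince the manager to endorse ___.
'endorse' is word 12.

12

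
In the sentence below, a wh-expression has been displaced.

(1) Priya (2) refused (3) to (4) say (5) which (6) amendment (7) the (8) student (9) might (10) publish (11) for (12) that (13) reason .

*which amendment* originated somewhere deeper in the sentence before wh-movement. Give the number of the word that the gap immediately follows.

10

In situ: The student might publish which amendment for that reason.
The filler 'which amendment' is interpreted as the direct object of 'publish'. Fronting leaves a gap immediately after 'publish':
Priya refused to say which amendment the student might publish ___ for that reason.
'publish' is word 10.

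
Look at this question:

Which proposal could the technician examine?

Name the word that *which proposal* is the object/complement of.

examine

Pre-movement form: The technician could examine which proposal.
The filler 'which proposal' is interpreted as the direct object of 'examine'. Wh-movement fronts it, leaving a gap right after 'examine':
Which proposal could the technician examine ___?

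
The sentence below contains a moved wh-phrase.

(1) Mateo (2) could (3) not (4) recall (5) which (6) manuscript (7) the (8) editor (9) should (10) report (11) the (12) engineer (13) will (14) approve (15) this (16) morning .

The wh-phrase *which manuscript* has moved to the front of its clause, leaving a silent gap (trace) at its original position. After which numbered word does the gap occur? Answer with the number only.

14

Pre-movement form: The editor should report the engineer will approve which manuscript this morning.
The filler 'which manuscript' is interpreted as the direct object of 'approve'. Wh-movement fronts it, leaving a gap right after 'approve':
Mateo could not recall which manuscript the editor should report the engineer will approve ___ this morning.
'approve' is word 14.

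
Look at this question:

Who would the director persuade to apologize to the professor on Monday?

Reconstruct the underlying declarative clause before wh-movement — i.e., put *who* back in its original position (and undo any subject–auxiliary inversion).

'who' functions as the direct object of 'persuade'. Fronting leaves a gap immediately after 'persuade':
Who would the director persuade ___ to apologize to the professor on Monday?

The director would persuade who to apologize to the professor on Monday.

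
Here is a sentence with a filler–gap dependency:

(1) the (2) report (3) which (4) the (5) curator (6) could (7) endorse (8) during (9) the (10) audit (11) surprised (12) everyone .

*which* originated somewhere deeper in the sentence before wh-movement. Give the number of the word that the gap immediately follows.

'which' functions as the direct object of 'endorse'. Fronting leaves a gap immediately after 'endorse':
The report which the curator could endorse ___ during the audit surprised everyone.
'endorse' is word 7.

7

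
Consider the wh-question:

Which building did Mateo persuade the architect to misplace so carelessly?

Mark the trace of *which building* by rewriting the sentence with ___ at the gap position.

Which building did Mateo persuade the architect to misplace ___ so carelessly?

Before movement: Mateo did persuade the architect to misplace which building so carelessly.
'which building' functions as the direct object of 'misplace'. The gap is right after 'misplace'.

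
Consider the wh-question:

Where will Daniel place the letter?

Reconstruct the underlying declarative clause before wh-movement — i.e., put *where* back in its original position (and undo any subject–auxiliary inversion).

'where' is the locative complement of 'place'. It moves to the left edge, and the trace sits right after 'letter':
Where will Daniel place the letter ___?

Daniel will place the letter where.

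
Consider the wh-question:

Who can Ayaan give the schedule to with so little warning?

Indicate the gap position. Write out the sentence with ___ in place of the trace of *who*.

Who can Ayaan give the schedule to ___ with so little warning?

Underlying clause: Ayaan can give the schedule to who with so little warning.
The filler 'who' is interpreted as the object of the preposition 'to' (recipient of 'give'). The gap is right after 'to'.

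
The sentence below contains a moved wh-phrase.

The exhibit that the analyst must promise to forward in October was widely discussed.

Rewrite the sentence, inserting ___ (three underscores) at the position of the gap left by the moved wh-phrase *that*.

'that' is the direct object of 'forward'. The gap is right after 'forward'.

The exhibit that the analyst must promise to forward ___ in October was widely discussed.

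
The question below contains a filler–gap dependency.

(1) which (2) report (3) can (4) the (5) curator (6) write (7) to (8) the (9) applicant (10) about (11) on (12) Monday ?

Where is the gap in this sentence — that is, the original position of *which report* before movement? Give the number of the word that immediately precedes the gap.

10

In situ: The curator can write to the applicant about which report on Monday.
'which report' is the object of the preposition 'about'. It moves to the left edge, and the trace sits right after 'about':
Which report can the curator write to the applicant about ___ on Monday?
'about' is word 10.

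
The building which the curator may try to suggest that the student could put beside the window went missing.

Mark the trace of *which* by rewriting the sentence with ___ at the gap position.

The building which the curator may try to suggest that the student could put ___ beside the window went missing.

'which' functions as the direct object of 'put'. The gap is right after 'put'.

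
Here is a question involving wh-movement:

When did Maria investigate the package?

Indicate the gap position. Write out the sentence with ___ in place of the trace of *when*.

In situ: Maria did investigate the package when.
The filler 'when' is interpreted as the temporal adjunct. The gap is right after 'package'.

When did Maria investigate the package ___?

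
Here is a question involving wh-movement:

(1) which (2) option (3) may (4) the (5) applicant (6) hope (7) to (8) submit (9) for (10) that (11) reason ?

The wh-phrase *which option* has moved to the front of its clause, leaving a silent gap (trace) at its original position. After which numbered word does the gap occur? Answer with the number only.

In situ: The applicant may hope to submit which option for that reason.
The filler 'which option' is interpreted as the direct object of 'submit'. It moves to the left edge, and the trace sits right after 'submit':
Which option may the applicant hope to submit ___ for that reason?
'submit' is word 8.

8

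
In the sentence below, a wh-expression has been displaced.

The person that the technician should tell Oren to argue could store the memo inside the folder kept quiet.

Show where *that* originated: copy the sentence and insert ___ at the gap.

The person that the technician should tell Oren to argue ___ could store the memo inside the folder kept quiet.

'that' functions as the subject of the clause embedded under 'argue'. The gap is right after 'argue'.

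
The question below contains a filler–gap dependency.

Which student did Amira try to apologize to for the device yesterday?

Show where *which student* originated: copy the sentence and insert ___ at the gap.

Which student did Amira try to apologize to ___ for the device yesterday?

Before movement: Amira did try to apologize to which student for the device yesterday.
The filler 'which student' is interpreted as the object of the preposition 'to'. The gap is right after 'to'.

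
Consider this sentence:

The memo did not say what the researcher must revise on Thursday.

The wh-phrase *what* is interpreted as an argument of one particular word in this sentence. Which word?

revise

In situ: The researcher must revise what on Thursday.
'what' functions as the direct object of 'revise'. Fronting leaves a gap immediately after 'revise':
The memo did not say what the researcher must revise ___ on Thursday.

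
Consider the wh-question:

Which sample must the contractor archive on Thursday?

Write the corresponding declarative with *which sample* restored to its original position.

The contractor must archive which sample on Thursday.

'which sample' functions as the direct object of 'archive'. Fronting leaves a gap immediately after 'archive':
Which sample must the contractor archive ___ on Thursday?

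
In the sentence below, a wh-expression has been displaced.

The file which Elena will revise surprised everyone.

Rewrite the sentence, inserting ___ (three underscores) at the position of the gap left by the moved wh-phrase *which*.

The file which Elena will revise ___ surprised everyone.

The filler 'which' is interpreted as the direct object of 'revise'. The gap is right after 'revise'.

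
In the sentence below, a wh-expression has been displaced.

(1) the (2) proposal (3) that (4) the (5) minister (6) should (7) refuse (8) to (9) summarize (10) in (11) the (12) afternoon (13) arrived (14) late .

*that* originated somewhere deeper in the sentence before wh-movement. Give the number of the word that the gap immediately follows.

9

The filler 'that' is interpreted as the direct object of 'summarize'. Fronting leaves a gap immediately after 'summarize':
The proposal that the minister should refuse to summarize ___ in the afternoon arrived late.
'summarize' is word 9.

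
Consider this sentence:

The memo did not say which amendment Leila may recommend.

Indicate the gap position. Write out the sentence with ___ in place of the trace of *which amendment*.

In situ: Leila may recommend which amendment.
The filler 'which amendment' is interpreted as the direct object of 'recommend'. The gap is right after 'recommend'.

The memo did not say which amendment Leila may recommend ___.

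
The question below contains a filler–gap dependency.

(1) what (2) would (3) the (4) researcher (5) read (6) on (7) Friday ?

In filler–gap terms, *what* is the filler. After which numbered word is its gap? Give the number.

In situ: The researcher would read what on Friday.
The filler 'what' is interpreted as the direct object of 'read'. It moves to the left edge, and the trace sits right after 'read':
What would the researcher read ___ on Friday?
'read' is word 5.

5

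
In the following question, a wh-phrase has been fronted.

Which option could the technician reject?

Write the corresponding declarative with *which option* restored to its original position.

'which option' is the direct object of 'reject'. Fronting leaves a gap immediately after 'reject':
Which option could the technician reject ___?

The technician could reject which option.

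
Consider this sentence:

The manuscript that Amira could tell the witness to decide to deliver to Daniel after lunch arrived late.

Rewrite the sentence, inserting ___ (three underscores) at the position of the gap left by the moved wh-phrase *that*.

'that' is the direct object of 'deliver'. The gap is right after 'deliver'.

The manuscript that Amira could tell the witness to decide to deliver ___ to Daniel after lunch arrived late.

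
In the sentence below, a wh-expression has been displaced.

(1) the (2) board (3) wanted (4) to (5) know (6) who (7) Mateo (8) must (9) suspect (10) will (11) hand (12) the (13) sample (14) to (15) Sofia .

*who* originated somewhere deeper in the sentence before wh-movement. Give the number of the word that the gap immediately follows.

Underlying clause: Mateo must suspect who will hand the sample to Sofia.
'who' functions as the subject of the clause embedded under 'suspect'. Fronting leaves a gap immediately after 'suspect':
The board wanted to know who Mateo must suspect ___ will hand the sample to Sofia.
'suspect' is word 9.

9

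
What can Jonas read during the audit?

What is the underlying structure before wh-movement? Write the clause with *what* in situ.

'what' functions as the direct object of 'read'. Wh-movement fronts it, leaving a gap right after 'read':
What can Jonas read ___ during the audit?

Jonas can read what during the audit.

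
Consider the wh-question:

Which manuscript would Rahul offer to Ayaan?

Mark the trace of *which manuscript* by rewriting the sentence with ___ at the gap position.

Which manuscript would Rahul offer ___ to Ayaan?

Before movement: Rahul would offer which manuscript to Ayaan.
'which manuscript' functions as the direct object of 'offer'. The gap is right after 'offer'.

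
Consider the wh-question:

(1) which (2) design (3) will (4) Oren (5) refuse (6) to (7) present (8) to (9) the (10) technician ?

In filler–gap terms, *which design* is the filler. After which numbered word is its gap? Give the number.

7

Underlying clause: Oren will refuse to present which design to the technician.
The filler 'which design' is interpreted as the direct object of 'present'. It moves to the left edge, and the trace sits right after 'present':
Which design will Oren refuse to present ___ to the technician?
'present' is word 7.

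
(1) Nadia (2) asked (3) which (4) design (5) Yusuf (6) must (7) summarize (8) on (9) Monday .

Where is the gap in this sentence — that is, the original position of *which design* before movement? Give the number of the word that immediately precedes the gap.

7

Underlying clause: Yusuf must summarize which design on Monday.
'which design' is the direct object of 'summarize'. It moves to the left edge, and the trace sits right after 'summarize':
Nadia asked which design Yusuf must summarize ___ on Monday.
'summarize' is word 7.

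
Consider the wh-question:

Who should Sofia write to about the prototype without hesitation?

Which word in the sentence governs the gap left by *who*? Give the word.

In situ: Sofia should write to who about the prototype without hesitation.
'who' is the object of the preposition 'to'. Fronting leaves a gap immediately after 'to':
Who should Sofia write to ___ about the prototype without hesitation?

to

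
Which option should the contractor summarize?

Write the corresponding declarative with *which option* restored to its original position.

The filler 'which option' is interpreted as the direct object of 'summarize'. Fronting leaves a gap immediately after 'summarize':
Which option should the contractor summarize ___?

The contractor should summarize which option.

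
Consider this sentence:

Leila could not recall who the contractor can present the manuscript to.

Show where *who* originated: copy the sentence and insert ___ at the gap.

Leila could not recall who the contractor can present the manuscript to ___.

Pre-movement form: The contractor can present the manuscript to who.
The filler 'who' is interpreted as the object of the preposition 'to' (recipient of 'present'). The gap is right after 'to'.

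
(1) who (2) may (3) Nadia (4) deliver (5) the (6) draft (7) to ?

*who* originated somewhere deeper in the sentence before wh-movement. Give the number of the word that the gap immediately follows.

7

In situ: Nadia may deliver the draft to who.
'who' functions as the object of the preposition 'to' (recipient of 'deliver'). It moves to the left edge, and the trace sits right after 'to':
Who may Nadia deliver the draft to ___?
'to' is word 7.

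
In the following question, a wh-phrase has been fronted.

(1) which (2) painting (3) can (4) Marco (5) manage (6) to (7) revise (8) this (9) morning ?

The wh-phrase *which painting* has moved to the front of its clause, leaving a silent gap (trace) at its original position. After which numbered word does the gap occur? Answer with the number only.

Pre-movement form: Marco can manage to revise which painting this morning.
'which painting' functions as the direct object of 'revise'. It moves to the left edge, and the trace sits right after 'revise':
Which painting can Marco manage to revise ___ this morning?
'revise' is word 7.

7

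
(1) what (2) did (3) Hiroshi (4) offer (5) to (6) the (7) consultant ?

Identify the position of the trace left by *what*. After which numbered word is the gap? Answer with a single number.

4

Before movement: Hiroshi did offer what to the consultant.
'what' functions as the direct object of 'offer'. It moves to the left edge, and the trace sits right after 'offer':
What did Hiroshi offer ___ to the consultant?
'offer' is word 4.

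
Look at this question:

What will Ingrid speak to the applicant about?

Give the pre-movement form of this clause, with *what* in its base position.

Ingrid will speak to the applicant about what.

'what' functions as the object of the preposition 'about'. Fronting leaves a gap immediately after 'about':
What will Ingrid speak to the applicant about ___?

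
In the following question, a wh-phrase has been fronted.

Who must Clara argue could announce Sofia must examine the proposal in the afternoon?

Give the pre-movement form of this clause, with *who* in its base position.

The filler 'who' is interpreted as the subject of the clause embedded under 'argue'. Fronting leaves a gap immediately after 'argue':
Who must Clara argue ___ could announce Sofia must examine the proposal in the afternoon?

Clara must argue who could announce Sofia must examine the proposal in the afternoon.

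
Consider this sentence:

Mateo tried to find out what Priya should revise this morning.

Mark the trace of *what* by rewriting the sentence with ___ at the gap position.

Mateo tried to find out what Priya should revise ___ this morning.

In situ: Priya should revise what this morning.
'what' is the direct object of 'revise'. The gap is right after 'revise'.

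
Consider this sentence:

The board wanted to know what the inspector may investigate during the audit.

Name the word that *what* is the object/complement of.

Pre-movement form: The inspector may investigate what during the audit.
The filler 'what' is interpreted as the direct object of 'investigate'. It moves to the left edge, and the trace sits right after 'investigate':
The board wanted to know what the inspector may investigate ___ during the audit.

investigate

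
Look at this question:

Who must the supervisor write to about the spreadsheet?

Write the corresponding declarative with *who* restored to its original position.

'who' is the object of the preposition 'to'. Fronting leaves a gap immediately after 'to':
Who must the supervisor write to ___ about the spreadsheet?

The supervisor must write to who about the spreadsheet.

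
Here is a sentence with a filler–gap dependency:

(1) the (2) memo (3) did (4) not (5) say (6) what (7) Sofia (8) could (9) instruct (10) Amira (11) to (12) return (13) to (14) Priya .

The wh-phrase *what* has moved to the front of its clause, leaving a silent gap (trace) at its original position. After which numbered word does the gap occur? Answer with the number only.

12

Before movement: Sofia could instruct Amira to return what to Priya.
The filler 'what' is interpreted as the direct object of 'return'. Fronting leaves a gap immediately after 'return':
The memo did not say what Sofia could instruct Amira to return ___ to Priya.
'return' is word 12.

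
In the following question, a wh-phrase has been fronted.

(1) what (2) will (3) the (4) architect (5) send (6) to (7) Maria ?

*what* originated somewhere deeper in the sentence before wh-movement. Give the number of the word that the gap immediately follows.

In situ: The architect will send what to Maria.
'what' is the direct object of 'send'. Wh-movement fronts it, leaving a gap right after 'send':
What will the architect send ___ to Maria?
'send' is word 5.

5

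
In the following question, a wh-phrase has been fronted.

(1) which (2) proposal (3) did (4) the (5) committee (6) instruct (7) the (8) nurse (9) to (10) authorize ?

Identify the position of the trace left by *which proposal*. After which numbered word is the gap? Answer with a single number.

In situ: The committee did instruct the nurse to authorize which proposal.
'which proposal' functions as the direct object of 'authorize'. Wh-movement fronts it, leaving a gap right after 'authorize':
Which proposal did the committee instruct the nurse to authorize ___?
'authorize' is word 10.

10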